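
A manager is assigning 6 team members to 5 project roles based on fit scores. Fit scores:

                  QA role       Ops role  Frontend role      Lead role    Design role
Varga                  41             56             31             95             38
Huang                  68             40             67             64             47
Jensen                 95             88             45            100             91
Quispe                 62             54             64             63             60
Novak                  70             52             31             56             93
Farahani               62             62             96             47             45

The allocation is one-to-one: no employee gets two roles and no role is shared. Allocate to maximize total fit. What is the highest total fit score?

Max total: 440 pts

Optimal: Huang→QA role (68 pts), Jensen→Ops role (88 pts), Farahani→Frontend role (96 pts), Varga→Lead role (95 pts), Novak→Design role (93 pts) — total 68+88+96+95+93 = 440 pts.
Row-greedy (each employee in turn takes its best remaining role) gives 370 pts, worse by 70.
Next-best assignment: Quispe→QA role, Jensen→Ops role, Farahani→Frontend role, Varga→Lead role, Novak→Design role = 434 pts.
Every other assignment is strictly worse.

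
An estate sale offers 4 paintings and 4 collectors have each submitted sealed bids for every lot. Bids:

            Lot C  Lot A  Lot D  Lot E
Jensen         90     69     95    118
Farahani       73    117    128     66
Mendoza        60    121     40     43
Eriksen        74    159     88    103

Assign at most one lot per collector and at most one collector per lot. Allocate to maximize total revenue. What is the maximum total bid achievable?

Treat this as an assignment problem: match each collector to one lot.
Optimal: Jensen→Lot E ($118), Farahani→Lot D ($128), Mendoza→Lot C ($60), Eriksen→Lot A ($159) — total 118+128+60+159 = $465.
Row-greedy (each collector in turn takes its best remaining lot) gives $441, worse by 24.
Next-best assignment: Jensen→Lot C, Farahani→Lot D, Mendoza→Lot A, Eriksen→Lot E = $442.
Swapping Jensen↔Mendoza (Jensen→Lot C $90, Mendoza→Lot E $43) loses 45.
No other one-to-one assignment exceeds $465.

Max total: $465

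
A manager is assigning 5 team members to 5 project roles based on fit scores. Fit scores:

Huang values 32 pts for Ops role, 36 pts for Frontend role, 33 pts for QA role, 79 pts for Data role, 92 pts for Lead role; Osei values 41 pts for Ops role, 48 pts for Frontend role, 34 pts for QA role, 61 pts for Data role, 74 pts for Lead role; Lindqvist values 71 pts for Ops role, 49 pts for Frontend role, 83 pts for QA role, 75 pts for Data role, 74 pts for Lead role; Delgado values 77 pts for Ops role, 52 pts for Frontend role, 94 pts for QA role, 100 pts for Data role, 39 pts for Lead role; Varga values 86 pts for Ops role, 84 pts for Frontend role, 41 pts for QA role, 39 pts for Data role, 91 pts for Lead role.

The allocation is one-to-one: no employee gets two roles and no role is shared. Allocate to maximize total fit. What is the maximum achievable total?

Max total: 409 pts

Optimal: Huang→Lead role (92 pts), Osei→Frontend role (48 pts), Lindqvist→QA role (83 pts), Delgado→Data role (100 pts), Varga→Ops role (86 pts) — total 92+48+83+100+86 = 409 pts.
Column-greedy (each role in turn goes to its best remaining employee) gives 374 pts, worse by 35.
Swapping Osei↔Huang (Osei→Lead role 74 pts, Huang→Frontend role 36 pts) loses 30.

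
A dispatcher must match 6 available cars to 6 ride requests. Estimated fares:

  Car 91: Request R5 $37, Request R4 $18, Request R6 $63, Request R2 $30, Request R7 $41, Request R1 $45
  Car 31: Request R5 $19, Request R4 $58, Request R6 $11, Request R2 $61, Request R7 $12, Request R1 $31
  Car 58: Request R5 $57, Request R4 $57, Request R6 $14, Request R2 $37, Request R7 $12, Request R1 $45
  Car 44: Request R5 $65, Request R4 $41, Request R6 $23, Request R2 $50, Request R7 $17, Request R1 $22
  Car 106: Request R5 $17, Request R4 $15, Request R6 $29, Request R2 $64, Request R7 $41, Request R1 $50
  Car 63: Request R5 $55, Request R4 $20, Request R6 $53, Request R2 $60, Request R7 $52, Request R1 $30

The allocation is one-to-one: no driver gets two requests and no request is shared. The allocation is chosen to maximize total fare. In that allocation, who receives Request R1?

Car 106 receives Request R1.

Optimal: Car 91→Request R6 ($63), Car 31→Request R2 ($61), Car 58→Request R4 ($57), Car 44→Request R5 ($65), Car 106→Request R1 ($50), Car 63→Request R7 ($52) — total 63+61+57+65+50+52 = $348.
Row-greedy (each driver in turn takes its best remaining request) gives $324, worse by 24.
Every other assignment is strictly worse.
Car 106's own top request is Request R2 ($64), but forcing Car 106→Request R2 and reassigning the rest optimally gives only $347 — worse by 1.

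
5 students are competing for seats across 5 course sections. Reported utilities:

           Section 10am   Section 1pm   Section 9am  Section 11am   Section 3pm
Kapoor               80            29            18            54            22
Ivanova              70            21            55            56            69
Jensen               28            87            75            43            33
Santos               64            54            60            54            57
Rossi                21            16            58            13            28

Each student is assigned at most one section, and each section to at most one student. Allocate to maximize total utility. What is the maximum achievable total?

Max total: 348 points

Optimal: Kapoor→Section 10am (80 points), Ivanova→Section 3pm (69 points), Jensen→Section 1pm (87 points), Santos→Section 11am (54 points), Rossi→Section 9am (58 points) — total 80+69+87+54+58 = 348 points.
Row-greedy (each student in turn takes its best remaining section) gives 309 points, worse by 39.
No other one-to-one assignment exceeds 348 points.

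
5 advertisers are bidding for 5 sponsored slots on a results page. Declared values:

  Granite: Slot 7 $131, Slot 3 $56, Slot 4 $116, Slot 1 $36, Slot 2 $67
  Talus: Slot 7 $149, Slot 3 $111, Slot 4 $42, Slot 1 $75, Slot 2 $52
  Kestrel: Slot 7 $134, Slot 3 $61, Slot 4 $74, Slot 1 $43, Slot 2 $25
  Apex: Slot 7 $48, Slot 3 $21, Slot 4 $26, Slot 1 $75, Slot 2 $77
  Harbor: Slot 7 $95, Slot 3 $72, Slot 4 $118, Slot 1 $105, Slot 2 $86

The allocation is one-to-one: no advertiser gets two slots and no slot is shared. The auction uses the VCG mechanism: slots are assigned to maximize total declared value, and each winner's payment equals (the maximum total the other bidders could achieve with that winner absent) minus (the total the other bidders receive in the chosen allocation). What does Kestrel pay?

Kestrel pays $38.

Efficient allocation: Granite→Slot 4 ($116), Talus→Slot 3 ($111), Kestrel→Slot 7 ($134), Apex→Slot 2 ($77), Harbor→Slot 1 ($105); total welfare W = $543.
Kestrel receives Slot 7 at value $134, so the others get W − 134 = $409.
Without Kestrel: best allocation of the remaining 4 bidders over all 5 slots is Granite→Slot 4 ($116), Talus→Slot 7 ($149), Apex→Slot 2 ($77), Harbor→Slot 1 ($105), total $447.
VCG payment = (others' best without Kestrel) − (others' welfare with Kestrel) = 447 − 409 = $38.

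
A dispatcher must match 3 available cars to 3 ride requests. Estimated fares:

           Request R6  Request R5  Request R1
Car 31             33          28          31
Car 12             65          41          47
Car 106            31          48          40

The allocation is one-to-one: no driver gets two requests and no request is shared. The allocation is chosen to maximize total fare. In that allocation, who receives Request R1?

Car 31 receives Request R1.

Optimal: Car 31→Request R1 ($31), Car 12→Request R6 ($65), Car 106→Request R5 ($48) — total 31+65+48 = $144.
Row-greedy (each driver in turn takes its best remaining request) gives $128, worse by 16.
Swapping Car 31↔Car 106 (Car 31→Request R5 $28, Car 106→Request R1 $40) loses 11.
Every other assignment is strictly worse.
Car 31's own top request is Request R6 ($33), but forcing Car 31→Request R6 and reassigning the rest optimally gives only $128 — worse by 16.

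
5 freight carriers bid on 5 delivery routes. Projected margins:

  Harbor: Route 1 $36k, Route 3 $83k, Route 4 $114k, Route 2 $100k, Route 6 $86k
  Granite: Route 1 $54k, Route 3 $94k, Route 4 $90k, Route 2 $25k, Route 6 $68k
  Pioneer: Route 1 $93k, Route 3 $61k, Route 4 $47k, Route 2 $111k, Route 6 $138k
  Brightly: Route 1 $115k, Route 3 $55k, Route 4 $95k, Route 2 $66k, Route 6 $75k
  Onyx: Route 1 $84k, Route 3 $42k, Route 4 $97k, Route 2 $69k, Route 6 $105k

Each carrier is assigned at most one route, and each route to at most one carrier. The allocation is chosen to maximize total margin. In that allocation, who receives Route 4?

Optimal: Harbor→Route 2 ($100k), Granite→Route 3 ($94k), Pioneer→Route 6 ($138k), Brightly→Route 1 ($115k), Onyx→Route 4 ($97k) — total 100+94+138+115+97 = $544k.
Row-greedy (each carrier in turn takes its best remaining route) gives $530k, worse by 14.
Every other assignment is strictly worse.
Onyx's own top route is Route 6 ($105k), but forcing Onyx→Route 6 and reassigning the rest optimally gives only $539k — worse by 5.

Onyx receives Route 4.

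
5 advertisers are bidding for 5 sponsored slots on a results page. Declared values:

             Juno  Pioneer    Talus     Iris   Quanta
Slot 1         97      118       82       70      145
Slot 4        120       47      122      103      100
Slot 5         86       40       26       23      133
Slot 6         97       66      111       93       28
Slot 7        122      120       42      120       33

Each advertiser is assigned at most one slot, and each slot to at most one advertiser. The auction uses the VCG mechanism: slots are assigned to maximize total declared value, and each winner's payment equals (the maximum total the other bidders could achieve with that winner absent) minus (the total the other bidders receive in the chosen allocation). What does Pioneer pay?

Pioneer pays $12.

Efficient allocation: Juno→Slot 4 ($120), Pioneer→Slot 1 ($118), Talus→Slot 6 ($111), Iris→Slot 7 ($120), Quanta→Slot 5 ($133); total welfare W = $602.
Pioneer receives Slot 1 at value $118, so the others get W − 118 = $484.
Without Pioneer: best allocation of the remaining 4 bidders over all 5 slots is Juno→Slot 4 ($120), Talus→Slot 6 ($111), Iris→Slot 7 ($120), Quanta→Slot 1 ($145), total $496.
VCG payment = (others' best without Pioneer) − (others' welfare with Pioneer) = 496 − 484 = $12.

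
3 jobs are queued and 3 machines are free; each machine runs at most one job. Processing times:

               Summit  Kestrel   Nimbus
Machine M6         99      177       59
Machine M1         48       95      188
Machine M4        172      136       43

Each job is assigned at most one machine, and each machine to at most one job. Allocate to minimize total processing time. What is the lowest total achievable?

Optimal: Summit→Machine M6 (99 min), Kestrel→Machine M1 (95 min), Nimbus→Machine M4 (43 min) — total 99+95+43 = 237 min.
Min-entry greedy (repeatedly take the single cheapest remaining cell) gives 268 min, worse by 31.
Checked against all permutations: 237 min is optimal.

Minimum total: 237 min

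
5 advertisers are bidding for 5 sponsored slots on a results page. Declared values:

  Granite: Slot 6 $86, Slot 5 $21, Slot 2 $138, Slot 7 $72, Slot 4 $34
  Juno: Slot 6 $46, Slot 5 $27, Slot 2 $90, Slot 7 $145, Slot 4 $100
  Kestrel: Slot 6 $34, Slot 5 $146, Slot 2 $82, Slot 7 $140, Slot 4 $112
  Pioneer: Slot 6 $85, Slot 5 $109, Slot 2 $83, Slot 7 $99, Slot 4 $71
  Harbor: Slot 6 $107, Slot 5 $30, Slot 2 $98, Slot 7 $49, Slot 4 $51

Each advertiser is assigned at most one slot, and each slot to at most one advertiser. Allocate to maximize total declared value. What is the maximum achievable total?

Maximum total: $611

Treat this as an assignment problem: match each advertiser to one slot.
Optimal: Granite→Slot 2 ($138), Juno→Slot 7 ($145), Kestrel→Slot 4 ($112), Pioneer→Slot 5 ($109), Harbor→Slot 6 ($107) — total 138+145+112+109+107 = $611.
Row-greedy (each advertiser in turn takes its best remaining slot) gives $565, worse by 46.
Swapping Kestrel↔Pioneer (Kestrel→Slot 5 $146, Pioneer→Slot 4 $71) loses 4.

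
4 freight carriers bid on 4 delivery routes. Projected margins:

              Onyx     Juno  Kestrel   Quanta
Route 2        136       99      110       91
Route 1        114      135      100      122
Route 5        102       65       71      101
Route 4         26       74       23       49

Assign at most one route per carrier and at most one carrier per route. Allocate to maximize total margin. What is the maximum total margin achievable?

Optimal: Onyx→Route 2 ($136k), Juno→Route 4 ($74k), Kestrel→Route 1 ($100k), Quanta→Route 5 ($101k) — total 136+74+100+101 = $411k.
Max-entry greedy (repeatedly take the single best remaining cell) gives $395k, worse by 16.
Every other assignment is strictly worse.

Maximum total: $411k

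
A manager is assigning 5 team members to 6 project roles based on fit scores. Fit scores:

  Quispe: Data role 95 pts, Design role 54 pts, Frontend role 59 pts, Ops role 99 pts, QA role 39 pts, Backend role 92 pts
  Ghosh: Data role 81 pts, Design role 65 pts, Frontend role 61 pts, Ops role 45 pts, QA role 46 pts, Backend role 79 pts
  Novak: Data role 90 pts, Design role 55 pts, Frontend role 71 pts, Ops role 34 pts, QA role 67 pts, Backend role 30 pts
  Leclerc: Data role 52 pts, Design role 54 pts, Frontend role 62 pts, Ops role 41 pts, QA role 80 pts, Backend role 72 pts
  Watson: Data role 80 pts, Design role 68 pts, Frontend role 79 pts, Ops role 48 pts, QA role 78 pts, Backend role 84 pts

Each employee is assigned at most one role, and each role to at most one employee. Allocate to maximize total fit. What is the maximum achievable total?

Max total: 427 pts

Optimal: Quispe→Ops role (99 pts), Ghosh→Backend role (79 pts), Novak→Data role (90 pts), Leclerc→QA role (80 pts), Watson→Frontend role (79 pts) — total 99+79+90+80+79 = 427 pts.
Max-entry greedy (repeatedly take the single best remaining cell) gives 418 pts, worse by 9.
Next-best assignment: Quispe→Ops role, Ghosh→Design role, Novak→Data role, Leclerc→QA role, Watson→Backend role = 418 pts.
Swapping Quispe↔Ghosh (Quispe→Backend role 92 pts, Ghosh→Ops role 45 pts) loses 41.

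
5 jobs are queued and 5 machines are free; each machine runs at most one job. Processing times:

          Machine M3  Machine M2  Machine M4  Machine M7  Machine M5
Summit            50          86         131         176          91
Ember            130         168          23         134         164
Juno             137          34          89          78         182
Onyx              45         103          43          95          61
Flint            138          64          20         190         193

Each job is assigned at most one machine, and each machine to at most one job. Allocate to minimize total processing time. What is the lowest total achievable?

Optimal: Summit→Machine M3 (50 min), Ember→Machine M4 (23 min), Juno→Machine M7 (78 min), Onyx→Machine M5 (61 min), Flint→Machine M2 (64 min) — total 50+23+78+61+64 = 276 min.
Column-greedy (each machine in turn goes to its cheapest remaining job) gives 324 min, worse by 48.
Swapping Ember↔Summit (Ember→Machine M3 130 min, Summit→Machine M4 131 min) adds 188.
No other one-to-one assignment undercuts 276 min.

Min total: 276 min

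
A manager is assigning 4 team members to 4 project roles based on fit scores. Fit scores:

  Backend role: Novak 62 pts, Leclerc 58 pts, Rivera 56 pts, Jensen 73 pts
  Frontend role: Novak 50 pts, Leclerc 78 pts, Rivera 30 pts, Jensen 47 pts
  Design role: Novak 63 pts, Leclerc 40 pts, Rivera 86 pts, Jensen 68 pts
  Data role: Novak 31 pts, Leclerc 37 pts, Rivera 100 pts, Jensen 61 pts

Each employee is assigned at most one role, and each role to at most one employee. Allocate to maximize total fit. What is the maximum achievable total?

This is the linear assignment problem.
Optimal: Novak→Design role (63 pts), Leclerc→Frontend role (78 pts), Rivera→Data role (100 pts), Jensen→Backend role (73 pts) — total 63+78+100+73 = 314 pts.
Column-greedy (each role in turn goes to its best remaining employee) gives 268 pts, worse by 46.
Next-best assignment: Novak→Backend role, Leclerc→Frontend role, Rivera→Data role, Jensen→Design role = 308 pts.
Swapping Jensen↔Rivera (Jensen→Data role 61 pts, Rivera→Backend role 56 pts) loses 56.

Max total: 314 pts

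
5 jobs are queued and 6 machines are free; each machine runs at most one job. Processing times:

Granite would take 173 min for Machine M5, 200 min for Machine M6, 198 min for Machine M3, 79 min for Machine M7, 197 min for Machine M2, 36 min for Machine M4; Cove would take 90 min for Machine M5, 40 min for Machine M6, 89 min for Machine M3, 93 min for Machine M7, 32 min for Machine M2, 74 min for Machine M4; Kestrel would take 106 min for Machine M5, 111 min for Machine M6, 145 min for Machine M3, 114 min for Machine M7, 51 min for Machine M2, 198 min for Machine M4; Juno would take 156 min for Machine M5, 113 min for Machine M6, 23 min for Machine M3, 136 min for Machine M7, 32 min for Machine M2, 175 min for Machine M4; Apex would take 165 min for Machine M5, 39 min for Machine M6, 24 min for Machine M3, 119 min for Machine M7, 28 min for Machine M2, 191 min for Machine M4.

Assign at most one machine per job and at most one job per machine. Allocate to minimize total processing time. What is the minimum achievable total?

Minimum total: 233 min

This is the linear assignment problem.
Optimal: Granite→Machine M4 (36 min), Cove→Machine M6 (40 min), Kestrel→Machine M5 (106 min), Juno→Machine M3 (23 min), Apex→Machine M2 (28 min) — total 36+40+106+23+28 = 233 min.
Column-greedy (each machine in turn goes to its cheapest remaining job) gives 282 min, worse by 49.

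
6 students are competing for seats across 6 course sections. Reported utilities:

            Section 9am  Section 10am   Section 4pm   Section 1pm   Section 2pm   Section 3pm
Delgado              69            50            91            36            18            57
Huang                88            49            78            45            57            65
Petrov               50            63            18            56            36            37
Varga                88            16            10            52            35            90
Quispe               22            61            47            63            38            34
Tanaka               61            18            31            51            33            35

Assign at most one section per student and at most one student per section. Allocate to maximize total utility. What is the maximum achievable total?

Maximum total: 428 points

Optimal: Delgado→Section 4pm (91 points), Huang→Section 9am (88 points), Petrov→Section 10am (63 points), Varga→Section 3pm (90 points), Quispe→Section 1pm (63 points), Tanaka→Section 2pm (33 points) — total 91+88+63+90+63+33 = 428 points.
Column-greedy (each section in turn goes to its best remaining student) gives 375 points, worse by 53.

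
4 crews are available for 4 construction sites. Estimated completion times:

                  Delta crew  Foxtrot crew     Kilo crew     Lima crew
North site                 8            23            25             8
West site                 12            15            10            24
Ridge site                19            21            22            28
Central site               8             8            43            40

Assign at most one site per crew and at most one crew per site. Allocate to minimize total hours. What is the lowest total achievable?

Optimal: Delta crew→Ridge site (19 hours), Foxtrot crew→Central site (8 hours), Kilo crew→West site (10 hours), Lima crew→North site (8 hours) — total 19+8+10+8 = 45 hours.
Min-entry greedy (repeatedly take the single cheapest remaining cell) gives 54 hours, worse by 9.
Checked against all permutations: 45 hours is optimal.

Minimum total: 45 hours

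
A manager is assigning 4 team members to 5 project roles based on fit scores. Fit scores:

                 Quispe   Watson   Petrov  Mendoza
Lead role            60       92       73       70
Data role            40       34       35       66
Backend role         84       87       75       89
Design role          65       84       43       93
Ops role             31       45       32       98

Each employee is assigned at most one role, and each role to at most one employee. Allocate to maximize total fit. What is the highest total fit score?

Max total: 339 pts

This is a one-to-one assignment (maximum-weight bipartite matching).
Optimal: Quispe→Backend role (84 pts), Watson→Design role (84 pts), Petrov→Lead role (73 pts), Mendoza→Ops role (98 pts) — total 84+84+73+98 = 339 pts.
Row-greedy (each employee in turn takes its best remaining role) gives 317 pts, worse by 22.
Next-best assignment: Quispe→Design role, Watson→Lead role, Petrov→Backend role, Mendoza→Ops role = 330 pts.
Checked against all permutations: 339 pts is optimal.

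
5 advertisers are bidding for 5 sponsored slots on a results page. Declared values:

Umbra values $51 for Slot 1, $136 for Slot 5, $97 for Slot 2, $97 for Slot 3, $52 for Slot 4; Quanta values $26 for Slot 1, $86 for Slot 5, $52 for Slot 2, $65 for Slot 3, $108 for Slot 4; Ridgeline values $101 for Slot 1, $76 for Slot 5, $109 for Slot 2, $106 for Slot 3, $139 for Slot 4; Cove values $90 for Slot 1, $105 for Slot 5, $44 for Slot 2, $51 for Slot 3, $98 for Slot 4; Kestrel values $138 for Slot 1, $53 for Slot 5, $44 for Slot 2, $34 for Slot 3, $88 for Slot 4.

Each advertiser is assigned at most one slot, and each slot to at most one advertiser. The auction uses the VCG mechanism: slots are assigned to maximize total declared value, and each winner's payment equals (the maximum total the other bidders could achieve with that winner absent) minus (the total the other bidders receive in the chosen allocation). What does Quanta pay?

Quanta pays $32.

Efficient allocation: Umbra→Slot 3 ($97), Quanta→Slot 4 ($108), Ridgeline→Slot 2 ($109), Cove→Slot 5 ($105), Kestrel→Slot 1 ($138); total welfare W = $557.
Quanta receives Slot 4 at value $108, so the others get W − 108 = $449.
Without Quanta: best allocation of the remaining 4 bidders over all 5 slots is Umbra→Slot 5 ($136), Ridgeline→Slot 2 ($109), Cove→Slot 4 ($98), Kestrel→Slot 1 ($138), total $481.
VCG payment = (others' best without Quanta) − (others' welfare with Quanta) = 481 − 449 = $32.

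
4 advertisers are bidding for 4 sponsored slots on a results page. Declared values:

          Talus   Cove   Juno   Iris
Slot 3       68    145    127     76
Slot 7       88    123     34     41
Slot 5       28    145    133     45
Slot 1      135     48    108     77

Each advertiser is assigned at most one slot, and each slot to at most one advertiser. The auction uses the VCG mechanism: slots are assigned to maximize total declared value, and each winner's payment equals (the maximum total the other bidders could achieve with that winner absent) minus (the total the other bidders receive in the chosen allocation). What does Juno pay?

Efficient allocation: Talus→Slot 1 ($135), Cove→Slot 7 ($123), Juno→Slot 5 ($133), Iris→Slot 3 ($76); total welfare W = $467.
Juno receives Slot 5 at value $133, so the others get W − 133 = $334.
Without Juno: best allocation of the remaining 3 bidders over all 4 slots is Talus→Slot 1 ($135), Cove→Slot 5 ($145), Iris→Slot 3 ($76), total $356.
VCG payment = (others' best without Juno) − (others' welfare with Juno) = 356 − 334 = $22.

Juno pays $22.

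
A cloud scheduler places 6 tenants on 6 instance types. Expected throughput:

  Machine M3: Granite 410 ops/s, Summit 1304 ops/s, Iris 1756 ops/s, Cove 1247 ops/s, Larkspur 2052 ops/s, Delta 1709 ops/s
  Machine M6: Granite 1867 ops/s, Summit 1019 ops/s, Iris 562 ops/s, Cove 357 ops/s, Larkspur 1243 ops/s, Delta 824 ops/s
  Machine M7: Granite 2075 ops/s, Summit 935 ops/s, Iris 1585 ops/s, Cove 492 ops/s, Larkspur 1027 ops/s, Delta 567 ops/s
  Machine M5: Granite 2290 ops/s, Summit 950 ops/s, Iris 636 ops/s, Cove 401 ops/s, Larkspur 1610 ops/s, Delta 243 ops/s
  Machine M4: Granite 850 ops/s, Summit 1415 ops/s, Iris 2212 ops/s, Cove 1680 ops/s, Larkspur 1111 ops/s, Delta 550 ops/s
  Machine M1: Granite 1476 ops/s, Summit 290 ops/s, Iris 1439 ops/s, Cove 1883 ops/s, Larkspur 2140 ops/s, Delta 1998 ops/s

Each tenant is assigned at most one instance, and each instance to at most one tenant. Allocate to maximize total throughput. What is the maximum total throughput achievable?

Maximum total: 10624 ops/s

Optimal: Granite→Machine M5 (2290 ops/s), Summit→Machine M6 (1019 ops/s), Iris→Machine M7 (1585 ops/s), Cove→Machine M4 (1680 ops/s), Larkspur→Machine M3 (2052 ops/s), Delta→Machine M1 (1998 ops/s) — total 2290+1019+1585+1680+2052+1998 = 10624 ops/s.
Max-entry greedy (repeatedly take the single best remaining cell) gives 9862 ops/s, worse by 762.
Next-best assignment: Granite→Machine M7, Summit→Machine M6, Iris→Machine M4, Cove→Machine M1, Larkspur→Machine M5, Delta→Machine M3 = 10508 ops/s.
No other one-to-one assignment exceeds 10624 ops/s.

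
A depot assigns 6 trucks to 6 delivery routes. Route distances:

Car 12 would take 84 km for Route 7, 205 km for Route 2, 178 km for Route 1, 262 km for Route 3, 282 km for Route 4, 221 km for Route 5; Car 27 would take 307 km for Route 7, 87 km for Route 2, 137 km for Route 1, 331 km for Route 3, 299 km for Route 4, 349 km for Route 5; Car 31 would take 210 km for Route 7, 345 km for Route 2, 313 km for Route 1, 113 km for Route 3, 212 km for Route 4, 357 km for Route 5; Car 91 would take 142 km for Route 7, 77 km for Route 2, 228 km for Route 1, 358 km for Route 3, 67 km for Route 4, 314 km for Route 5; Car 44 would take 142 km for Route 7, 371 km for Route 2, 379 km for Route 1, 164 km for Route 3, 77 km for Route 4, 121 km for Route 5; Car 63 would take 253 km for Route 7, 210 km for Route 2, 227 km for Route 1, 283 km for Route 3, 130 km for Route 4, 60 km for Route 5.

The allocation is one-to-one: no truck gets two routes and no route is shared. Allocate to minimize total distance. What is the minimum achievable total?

Optimal: Car 12→Route 7 (84 km), Car 27→Route 1 (137 km), Car 31→Route 3 (113 km), Car 91→Route 2 (77 km), Car 44→Route 4 (77 km), Car 63→Route 5 (60 km) — total 84+137+113+77+77+60 = 548 km.
Min-entry greedy (repeatedly take the single cheapest remaining cell) gives 790 km, worse by 242.
Every other assignment is strictly worse.

Min total: 548 km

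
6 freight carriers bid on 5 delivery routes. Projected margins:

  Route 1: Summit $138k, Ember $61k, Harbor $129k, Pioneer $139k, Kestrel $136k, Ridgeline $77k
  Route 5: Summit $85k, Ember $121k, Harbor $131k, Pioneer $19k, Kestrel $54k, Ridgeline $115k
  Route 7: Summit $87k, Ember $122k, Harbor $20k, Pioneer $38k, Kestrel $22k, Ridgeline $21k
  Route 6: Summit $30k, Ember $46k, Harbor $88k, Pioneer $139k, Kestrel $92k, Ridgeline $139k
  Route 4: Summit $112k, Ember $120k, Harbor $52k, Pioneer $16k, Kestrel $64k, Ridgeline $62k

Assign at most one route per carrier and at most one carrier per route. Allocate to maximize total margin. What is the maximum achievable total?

Optimal: Pioneer→Route 1 ($139k), Harbor→Route 5 ($131k), Ember→Route 7 ($122k), Ridgeline→Route 6 ($139k), Summit→Route 4 ($112k) — total 139+131+122+139+112 = $643k.
Row-greedy (each carrier in turn takes its best remaining route) gives $594k, worse by 49.
Next-best assignment: Kestrel→Route 1, Harbor→Route 5, Ember→Route 7, Pioneer→Route 6, Summit→Route 4 = $640k.
Every other assignment is strictly worse.

Max total: $643k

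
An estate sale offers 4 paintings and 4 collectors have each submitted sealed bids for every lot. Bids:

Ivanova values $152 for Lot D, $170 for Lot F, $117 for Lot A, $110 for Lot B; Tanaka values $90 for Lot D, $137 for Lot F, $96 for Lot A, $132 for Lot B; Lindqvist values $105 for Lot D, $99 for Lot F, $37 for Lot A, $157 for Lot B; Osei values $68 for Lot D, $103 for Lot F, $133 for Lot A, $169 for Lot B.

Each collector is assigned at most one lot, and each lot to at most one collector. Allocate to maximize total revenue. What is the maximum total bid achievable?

Max total: $579

Optimal: Ivanova→Lot D ($152), Tanaka→Lot F ($137), Lindqvist→Lot B ($157), Osei→Lot A ($133) — total 152+137+157+133 = $579.
Row-greedy (each collector in turn takes its best remaining lot) gives $540, worse by 39.
Next-best assignment: Ivanova→Lot F, Tanaka→Lot D, Lindqvist→Lot B, Osei→Lot A = $550.
No other one-to-one assignment exceeds $579.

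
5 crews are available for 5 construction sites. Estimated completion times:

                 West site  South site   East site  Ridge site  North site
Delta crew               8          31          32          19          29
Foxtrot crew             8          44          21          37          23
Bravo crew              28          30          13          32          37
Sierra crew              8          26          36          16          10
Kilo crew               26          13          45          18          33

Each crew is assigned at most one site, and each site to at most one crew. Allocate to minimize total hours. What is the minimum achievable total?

Minimum total: 63 hours

This is the linear assignment problem.
Optimal: Delta crew→Ridge site (19 hours), Foxtrot crew→West site (8 hours), Bravo crew→East site (13 hours), Sierra crew→North site (10 hours), Kilo crew→South site (13 hours) — total 19+8+13+10+13 = 63 hours.
Column-greedy (each site in turn goes to its cheapest remaining crew) gives 73 hours, worse by 10.
Swapping Delta crew↔Kilo crew (Delta crew→South site 31 hours, Kilo crew→Ridge site 18 hours) adds 17.
No other one-to-one assignment undercuts 63 hours.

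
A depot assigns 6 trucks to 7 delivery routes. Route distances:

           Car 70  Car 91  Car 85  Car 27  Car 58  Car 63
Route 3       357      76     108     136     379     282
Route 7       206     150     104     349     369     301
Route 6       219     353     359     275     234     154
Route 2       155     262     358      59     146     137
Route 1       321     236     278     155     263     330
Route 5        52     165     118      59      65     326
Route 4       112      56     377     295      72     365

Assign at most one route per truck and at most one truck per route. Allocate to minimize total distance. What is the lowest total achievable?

Minimum total: 517 km

Optimal: Car 70→Route 5 (52 km), Car 91→Route 3 (76 km), Car 85→Route 7 (104 km), Car 27→Route 2 (59 km), Car 58→Route 4 (72 km), Car 63→Route 6 (154 km) — total 52+76+104+59+72+154 = 517 km.
Row-greedy (each truck in turn takes its cheapest remaining route) gives 787 km, worse by 270.
Next-best assignment: Car 70→Route 4, Car 91→Route 3, Car 85→Route 7, Car 27→Route 2, Car 58→Route 5, Car 63→Route 6 = 570 km.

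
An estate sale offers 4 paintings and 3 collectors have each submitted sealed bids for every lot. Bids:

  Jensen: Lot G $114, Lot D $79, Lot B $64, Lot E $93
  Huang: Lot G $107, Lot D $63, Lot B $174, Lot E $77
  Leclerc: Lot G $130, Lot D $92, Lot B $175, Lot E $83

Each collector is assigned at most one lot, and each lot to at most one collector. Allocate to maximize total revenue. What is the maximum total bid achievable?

Optimal: Jensen→Lot E ($93), Huang→Lot B ($174), Leclerc→Lot G ($130) — total 93+174+130 = $397.
Max-entry greedy (repeatedly take the single best remaining cell) gives $366, worse by 31.
Swapping Huang↔Jensen (Huang→Lot E $77, Jensen→Lot B $64) loses 126.
No other one-to-one assignment exceeds $397.

Maximum total: $397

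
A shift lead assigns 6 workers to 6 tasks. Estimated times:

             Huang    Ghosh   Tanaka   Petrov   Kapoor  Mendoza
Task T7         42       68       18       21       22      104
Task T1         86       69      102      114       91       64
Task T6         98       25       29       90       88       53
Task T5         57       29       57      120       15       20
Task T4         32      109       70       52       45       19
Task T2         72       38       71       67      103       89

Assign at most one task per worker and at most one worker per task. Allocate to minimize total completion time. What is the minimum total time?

Minimum total: 199 min

Optimal: Huang→Task T4 (32 min), Ghosh→Task T2 (38 min), Tanaka→Task T6 (29 min), Petrov→Task T7 (21 min), Kapoor→Task T5 (15 min), Mendoza→Task T1 (64 min) — total 32+38+29+21+15+64 = 199 min.
Next-best assignment: Huang→Task T1, Ghosh→Task T2, Tanaka→Task T6, Petrov→Task T7, Kapoor→Task T5, Mendoza→Task T4 = 208 min.
Checked against all permutations: 199 min is optimal.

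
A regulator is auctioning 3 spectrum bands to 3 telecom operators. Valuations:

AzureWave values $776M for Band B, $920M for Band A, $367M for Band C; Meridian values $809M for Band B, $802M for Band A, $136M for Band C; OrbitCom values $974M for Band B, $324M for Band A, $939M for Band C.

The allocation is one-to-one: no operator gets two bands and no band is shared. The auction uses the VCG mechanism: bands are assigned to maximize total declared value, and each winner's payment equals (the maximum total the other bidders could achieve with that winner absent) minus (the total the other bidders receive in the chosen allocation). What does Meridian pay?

Efficient allocation: AzureWave→Band A ($920M), Meridian→Band B ($809M), OrbitCom→Band C ($939M); total welfare W = $2668M.
Meridian receives Band B at value $809M, so the others get W − 809 = $1859M.
Without Meridian: best allocation of the remaining 2 bidders over all 3 bands is AzureWave→Band A ($920M), OrbitCom→Band B ($974M), total $1894M.
VCG payment = (others' best without Meridian) − (others' welfare with Meridian) = 1894 − 1859 = $35M.

Meridian pays $35M.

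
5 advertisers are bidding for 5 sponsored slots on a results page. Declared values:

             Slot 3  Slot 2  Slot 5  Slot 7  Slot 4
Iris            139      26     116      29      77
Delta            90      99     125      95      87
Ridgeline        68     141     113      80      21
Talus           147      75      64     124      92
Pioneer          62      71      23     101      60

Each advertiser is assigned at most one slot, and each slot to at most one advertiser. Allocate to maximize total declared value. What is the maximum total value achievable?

Maximum total: $598

This is a one-to-one assignment (maximum-weight bipartite matching).
Optimal: Iris→Slot 3 ($139), Delta→Slot 5 ($125), Ridgeline→Slot 2 ($141), Talus→Slot 4 ($92), Pioneer→Slot 7 ($101) — total 139+125+141+92+101 = $598.
Row-greedy (each advertiser in turn takes its best remaining slot) gives $589, worse by 9.
Checked against all permutations: $598 is optimal.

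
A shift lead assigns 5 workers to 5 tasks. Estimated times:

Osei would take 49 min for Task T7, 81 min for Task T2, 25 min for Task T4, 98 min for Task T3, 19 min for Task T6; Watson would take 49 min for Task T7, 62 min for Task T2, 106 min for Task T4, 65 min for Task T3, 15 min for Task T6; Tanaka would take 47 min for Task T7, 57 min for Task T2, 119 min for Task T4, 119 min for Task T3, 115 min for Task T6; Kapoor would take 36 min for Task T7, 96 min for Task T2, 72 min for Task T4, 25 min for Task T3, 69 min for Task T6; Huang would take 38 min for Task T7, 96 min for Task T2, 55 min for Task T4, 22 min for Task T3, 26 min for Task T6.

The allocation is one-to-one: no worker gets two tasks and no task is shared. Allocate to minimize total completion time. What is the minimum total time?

Treat this as an assignment problem: match each worker to one task.
Optimal: Osei→Task T4 (25 min), Watson→Task T6 (15 min), Tanaka→Task T2 (57 min), Kapoor→Task T7 (36 min), Huang→Task T3 (22 min) — total 25+15+57+36+22 = 155 min.
Row-greedy (each worker in turn takes its cheapest remaining task) gives 205 min, worse by 50.
Swapping Osei↔Watson (Osei→Task T6 19 min, Watson→Task T4 106 min) adds 85.

Min total: 155 min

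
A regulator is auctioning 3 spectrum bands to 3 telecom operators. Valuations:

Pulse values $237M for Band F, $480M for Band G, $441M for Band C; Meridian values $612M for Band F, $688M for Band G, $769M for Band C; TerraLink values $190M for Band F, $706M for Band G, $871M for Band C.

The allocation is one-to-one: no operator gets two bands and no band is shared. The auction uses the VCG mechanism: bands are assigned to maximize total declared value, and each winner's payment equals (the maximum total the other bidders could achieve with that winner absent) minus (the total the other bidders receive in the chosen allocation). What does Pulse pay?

Pulse pays $76M.

Efficient allocation: Pulse→Band G ($480M), Meridian→Band F ($612M), TerraLink→Band C ($871M); total welfare W = $1963M.
Pulse receives Band G at value $480M, so the others get W − 480 = $1483M.
Without Pulse: best allocation of the remaining 2 bidders over all 3 bands is Meridian→Band G ($688M), TerraLink→Band C ($871M), total $1559M.
VCG payment = (others' best without Pulse) − (others' welfare with Pulse) = 1559 − 1483 = $76M.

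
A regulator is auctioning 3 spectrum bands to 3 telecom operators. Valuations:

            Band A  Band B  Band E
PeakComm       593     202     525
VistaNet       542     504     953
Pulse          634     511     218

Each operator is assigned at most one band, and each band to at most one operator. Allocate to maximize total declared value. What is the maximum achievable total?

Treat this as an assignment problem: match each operator to one band.
Optimal: PeakComm→Band A ($593M), VistaNet→Band E ($953M), Pulse→Band B ($511M) — total 593+953+511 = $2057M.
Max-entry greedy (repeatedly take the single best remaining cell) gives $1789M, worse by 268.
Swapping Pulse↔PeakComm (Pulse→Band A $634M, PeakComm→Band B $202M) loses 268.
Every other assignment is strictly worse.

Maximum total: $2057M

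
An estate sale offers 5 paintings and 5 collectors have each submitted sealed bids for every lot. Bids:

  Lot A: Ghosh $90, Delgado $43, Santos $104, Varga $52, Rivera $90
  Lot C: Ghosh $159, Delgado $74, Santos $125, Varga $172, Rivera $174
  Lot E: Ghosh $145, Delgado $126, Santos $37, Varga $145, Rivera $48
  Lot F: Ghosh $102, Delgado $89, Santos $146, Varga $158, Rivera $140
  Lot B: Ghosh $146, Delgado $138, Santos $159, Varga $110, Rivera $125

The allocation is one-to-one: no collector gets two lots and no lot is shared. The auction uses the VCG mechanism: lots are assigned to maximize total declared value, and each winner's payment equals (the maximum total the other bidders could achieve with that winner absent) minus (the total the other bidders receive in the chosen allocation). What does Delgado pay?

Efficient allocation: Ghosh→Lot E ($145), Delgado→Lot B ($138), Santos→Lot A ($104), Varga→Lot F ($158), Rivera→Lot C ($174); total welfare W = $719.
Delgado receives Lot B at value $138, so the others get W − 138 = $581.
Without Delgado: best allocation of the remaining 4 bidders over all 5 lots is Ghosh→Lot E ($145), Santos→Lot B ($159), Varga→Lot F ($158), Rivera→Lot C ($174), total $636.
VCG payment = (others' best without Delgado) − (others' welfare with Delgado) = 636 − 581 = $55.

Delgado pays $55.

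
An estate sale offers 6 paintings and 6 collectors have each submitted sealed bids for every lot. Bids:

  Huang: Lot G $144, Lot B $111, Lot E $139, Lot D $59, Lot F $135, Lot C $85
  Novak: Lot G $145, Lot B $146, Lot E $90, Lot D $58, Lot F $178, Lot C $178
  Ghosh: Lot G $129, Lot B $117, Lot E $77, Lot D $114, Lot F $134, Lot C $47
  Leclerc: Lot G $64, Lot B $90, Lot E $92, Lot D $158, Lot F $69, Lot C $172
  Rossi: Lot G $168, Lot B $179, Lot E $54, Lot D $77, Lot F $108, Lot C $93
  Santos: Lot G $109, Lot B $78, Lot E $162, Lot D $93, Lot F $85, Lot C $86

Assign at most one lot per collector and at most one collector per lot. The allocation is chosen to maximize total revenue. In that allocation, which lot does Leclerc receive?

Leclerc receives Lot D.

Optimal: Huang→Lot G ($144), Novak→Lot C ($178), Ghosh→Lot F ($134), Leclerc→Lot D ($158), Rossi→Lot B ($179), Santos→Lot E ($162) — total 144+178+134+158+179+162 = $955.
Column-greedy (each lot in turn goes to its best remaining collector) gives $816, worse by 139.
Every other assignment is strictly worse.
Leclerc's own top lot is Lot C ($172), but forcing Leclerc→Lot C and reassigning the rest optimally gives only $949 — worse by 6.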